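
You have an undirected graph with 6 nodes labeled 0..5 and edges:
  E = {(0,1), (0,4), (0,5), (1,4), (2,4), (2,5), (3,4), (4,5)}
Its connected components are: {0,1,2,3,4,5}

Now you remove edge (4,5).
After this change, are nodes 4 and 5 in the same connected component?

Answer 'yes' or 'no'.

Answer: yes

Derivation:
Initial components: {0,1,2,3,4,5}
Removing edge (4,5): not a bridge — component count unchanged at 1.
New components: {0,1,2,3,4,5}
Are 4 and 5 in the same component? yes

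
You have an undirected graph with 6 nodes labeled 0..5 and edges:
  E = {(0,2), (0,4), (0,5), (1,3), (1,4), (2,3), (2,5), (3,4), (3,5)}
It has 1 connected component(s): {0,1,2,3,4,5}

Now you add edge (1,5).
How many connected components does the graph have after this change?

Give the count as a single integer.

Initial component count: 1
Add (1,5): endpoints already in same component. Count unchanged: 1.
New component count: 1

Answer: 1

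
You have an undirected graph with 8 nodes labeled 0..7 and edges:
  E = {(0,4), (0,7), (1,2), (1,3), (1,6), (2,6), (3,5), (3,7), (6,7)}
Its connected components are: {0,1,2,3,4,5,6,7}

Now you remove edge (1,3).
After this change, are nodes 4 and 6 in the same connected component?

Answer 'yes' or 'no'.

Answer: yes

Derivation:
Initial components: {0,1,2,3,4,5,6,7}
Removing edge (1,3): not a bridge — component count unchanged at 1.
New components: {0,1,2,3,4,5,6,7}
Are 4 and 6 in the same component? yes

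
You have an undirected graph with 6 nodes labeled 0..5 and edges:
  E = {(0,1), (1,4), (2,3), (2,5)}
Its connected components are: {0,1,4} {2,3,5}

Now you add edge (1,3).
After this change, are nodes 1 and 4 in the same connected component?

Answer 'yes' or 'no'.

Answer: yes

Derivation:
Initial components: {0,1,4} {2,3,5}
Adding edge (1,3): merges {0,1,4} and {2,3,5}.
New components: {0,1,2,3,4,5}
Are 1 and 4 in the same component? yes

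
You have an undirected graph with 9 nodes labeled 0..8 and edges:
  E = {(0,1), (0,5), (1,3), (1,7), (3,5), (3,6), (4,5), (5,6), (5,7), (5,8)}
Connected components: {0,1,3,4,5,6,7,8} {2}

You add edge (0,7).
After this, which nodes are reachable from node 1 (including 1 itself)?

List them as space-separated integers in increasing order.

Before: nodes reachable from 1: {0,1,3,4,5,6,7,8}
Adding (0,7): both endpoints already in same component. Reachability from 1 unchanged.
After: nodes reachable from 1: {0,1,3,4,5,6,7,8}

Answer: 0 1 3 4 5 6 7 8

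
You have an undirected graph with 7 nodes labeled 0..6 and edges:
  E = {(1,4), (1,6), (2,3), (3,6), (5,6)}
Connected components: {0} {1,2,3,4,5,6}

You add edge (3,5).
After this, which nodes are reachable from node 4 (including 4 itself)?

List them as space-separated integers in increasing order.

Answer: 1 2 3 4 5 6

Derivation:
Before: nodes reachable from 4: {1,2,3,4,5,6}
Adding (3,5): both endpoints already in same component. Reachability from 4 unchanged.
After: nodes reachable from 4: {1,2,3,4,5,6}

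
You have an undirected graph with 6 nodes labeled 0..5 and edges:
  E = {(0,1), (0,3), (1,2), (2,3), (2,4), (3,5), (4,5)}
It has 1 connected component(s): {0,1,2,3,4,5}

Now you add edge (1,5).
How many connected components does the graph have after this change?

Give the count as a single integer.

Answer: 1

Derivation:
Initial component count: 1
Add (1,5): endpoints already in same component. Count unchanged: 1.
New component count: 1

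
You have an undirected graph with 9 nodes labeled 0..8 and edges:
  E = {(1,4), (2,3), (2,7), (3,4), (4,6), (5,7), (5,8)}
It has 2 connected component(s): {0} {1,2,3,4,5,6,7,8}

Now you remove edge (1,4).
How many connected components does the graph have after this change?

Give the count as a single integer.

Answer: 3

Derivation:
Initial component count: 2
Remove (1,4): it was a bridge. Count increases: 2 -> 3.
  After removal, components: {0} {1} {2,3,4,5,6,7,8}
New component count: 3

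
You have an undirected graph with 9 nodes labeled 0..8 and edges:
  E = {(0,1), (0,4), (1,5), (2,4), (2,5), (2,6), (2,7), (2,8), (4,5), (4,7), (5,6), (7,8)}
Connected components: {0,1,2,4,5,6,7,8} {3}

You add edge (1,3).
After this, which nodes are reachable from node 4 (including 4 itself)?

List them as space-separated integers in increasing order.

Before: nodes reachable from 4: {0,1,2,4,5,6,7,8}
Adding (1,3): merges 4's component with another. Reachability grows.
After: nodes reachable from 4: {0,1,2,3,4,5,6,7,8}

Answer: 0 1 2 3 4 5 6 7 8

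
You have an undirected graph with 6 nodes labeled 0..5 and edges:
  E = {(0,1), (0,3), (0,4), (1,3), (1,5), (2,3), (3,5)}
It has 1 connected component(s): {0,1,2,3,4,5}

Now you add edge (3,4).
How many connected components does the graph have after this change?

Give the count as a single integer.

Initial component count: 1
Add (3,4): endpoints already in same component. Count unchanged: 1.
New component count: 1

Answer: 1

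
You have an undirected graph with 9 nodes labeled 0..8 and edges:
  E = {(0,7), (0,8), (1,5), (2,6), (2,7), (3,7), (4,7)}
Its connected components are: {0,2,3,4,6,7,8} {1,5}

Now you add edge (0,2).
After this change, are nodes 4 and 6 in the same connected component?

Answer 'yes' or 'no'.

Answer: yes

Derivation:
Initial components: {0,2,3,4,6,7,8} {1,5}
Adding edge (0,2): both already in same component {0,2,3,4,6,7,8}. No change.
New components: {0,2,3,4,6,7,8} {1,5}
Are 4 and 6 in the same component? yes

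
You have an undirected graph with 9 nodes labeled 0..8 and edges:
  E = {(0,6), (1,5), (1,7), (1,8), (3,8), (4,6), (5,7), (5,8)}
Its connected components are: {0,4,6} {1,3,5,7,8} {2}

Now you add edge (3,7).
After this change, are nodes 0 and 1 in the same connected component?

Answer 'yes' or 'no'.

Answer: no

Derivation:
Initial components: {0,4,6} {1,3,5,7,8} {2}
Adding edge (3,7): both already in same component {1,3,5,7,8}. No change.
New components: {0,4,6} {1,3,5,7,8} {2}
Are 0 and 1 in the same component? no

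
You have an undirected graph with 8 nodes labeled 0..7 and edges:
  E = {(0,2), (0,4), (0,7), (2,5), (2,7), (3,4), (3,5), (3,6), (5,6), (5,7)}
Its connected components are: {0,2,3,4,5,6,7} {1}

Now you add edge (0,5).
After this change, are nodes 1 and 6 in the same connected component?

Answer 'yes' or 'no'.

Answer: no

Derivation:
Initial components: {0,2,3,4,5,6,7} {1}
Adding edge (0,5): both already in same component {0,2,3,4,5,6,7}. No change.
New components: {0,2,3,4,5,6,7} {1}
Are 1 and 6 in the same component? no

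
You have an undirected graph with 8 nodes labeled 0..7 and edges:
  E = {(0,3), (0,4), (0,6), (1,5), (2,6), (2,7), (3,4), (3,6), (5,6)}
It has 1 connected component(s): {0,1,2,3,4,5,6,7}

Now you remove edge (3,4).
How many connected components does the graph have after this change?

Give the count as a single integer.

Answer: 1

Derivation:
Initial component count: 1
Remove (3,4): not a bridge. Count unchanged: 1.
  After removal, components: {0,1,2,3,4,5,6,7}
New component count: 1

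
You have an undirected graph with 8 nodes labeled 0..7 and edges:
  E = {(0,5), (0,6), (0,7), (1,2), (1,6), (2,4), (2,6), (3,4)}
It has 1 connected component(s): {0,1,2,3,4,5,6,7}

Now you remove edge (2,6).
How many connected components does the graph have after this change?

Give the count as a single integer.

Answer: 1

Derivation:
Initial component count: 1
Remove (2,6): not a bridge. Count unchanged: 1.
  After removal, components: {0,1,2,3,4,5,6,7}
New component count: 1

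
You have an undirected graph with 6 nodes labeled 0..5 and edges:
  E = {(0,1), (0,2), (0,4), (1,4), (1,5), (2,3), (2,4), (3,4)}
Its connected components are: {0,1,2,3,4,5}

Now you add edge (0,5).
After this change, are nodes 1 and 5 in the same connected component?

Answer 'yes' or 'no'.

Answer: yes

Derivation:
Initial components: {0,1,2,3,4,5}
Adding edge (0,5): both already in same component {0,1,2,3,4,5}. No change.
New components: {0,1,2,3,4,5}
Are 1 and 5 in the same component? yes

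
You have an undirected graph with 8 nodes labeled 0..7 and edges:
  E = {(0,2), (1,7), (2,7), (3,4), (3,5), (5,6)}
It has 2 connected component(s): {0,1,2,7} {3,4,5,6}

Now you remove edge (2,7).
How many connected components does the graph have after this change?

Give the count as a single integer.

Answer: 3

Derivation:
Initial component count: 2
Remove (2,7): it was a bridge. Count increases: 2 -> 3.
  After removal, components: {0,2} {1,7} {3,4,5,6}
New component count: 3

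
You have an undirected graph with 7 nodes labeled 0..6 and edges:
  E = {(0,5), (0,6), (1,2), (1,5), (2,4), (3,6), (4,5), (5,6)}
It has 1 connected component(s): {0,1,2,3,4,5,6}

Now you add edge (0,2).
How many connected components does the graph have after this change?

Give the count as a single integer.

Initial component count: 1
Add (0,2): endpoints already in same component. Count unchanged: 1.
New component count: 1

Answer: 1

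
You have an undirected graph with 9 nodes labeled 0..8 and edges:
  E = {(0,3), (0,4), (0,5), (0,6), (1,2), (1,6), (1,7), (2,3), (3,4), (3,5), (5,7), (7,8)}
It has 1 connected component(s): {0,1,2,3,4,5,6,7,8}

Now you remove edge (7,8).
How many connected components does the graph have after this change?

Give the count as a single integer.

Answer: 2

Derivation:
Initial component count: 1
Remove (7,8): it was a bridge. Count increases: 1 -> 2.
  After removal, components: {0,1,2,3,4,5,6,7} {8}
New component count: 2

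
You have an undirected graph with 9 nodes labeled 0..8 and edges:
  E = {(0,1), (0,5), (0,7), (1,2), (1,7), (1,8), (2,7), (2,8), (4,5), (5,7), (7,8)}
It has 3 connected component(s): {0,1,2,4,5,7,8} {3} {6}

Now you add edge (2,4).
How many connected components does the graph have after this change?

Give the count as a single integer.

Answer: 3

Derivation:
Initial component count: 3
Add (2,4): endpoints already in same component. Count unchanged: 3.
New component count: 3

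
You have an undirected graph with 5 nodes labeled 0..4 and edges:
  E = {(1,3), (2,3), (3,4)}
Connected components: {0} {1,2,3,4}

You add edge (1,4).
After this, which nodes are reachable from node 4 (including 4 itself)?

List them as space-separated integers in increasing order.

Before: nodes reachable from 4: {1,2,3,4}
Adding (1,4): both endpoints already in same component. Reachability from 4 unchanged.
After: nodes reachable from 4: {1,2,3,4}

Answer: 1 2 3 4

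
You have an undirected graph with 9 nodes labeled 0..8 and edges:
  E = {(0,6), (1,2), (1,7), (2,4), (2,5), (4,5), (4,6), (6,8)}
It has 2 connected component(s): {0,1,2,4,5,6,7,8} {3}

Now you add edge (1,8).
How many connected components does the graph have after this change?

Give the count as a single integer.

Answer: 2

Derivation:
Initial component count: 2
Add (1,8): endpoints already in same component. Count unchanged: 2.
New component count: 2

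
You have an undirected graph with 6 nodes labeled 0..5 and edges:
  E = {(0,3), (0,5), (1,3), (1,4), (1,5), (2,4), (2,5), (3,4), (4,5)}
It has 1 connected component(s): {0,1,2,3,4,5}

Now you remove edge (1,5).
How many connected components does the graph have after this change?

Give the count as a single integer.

Initial component count: 1
Remove (1,5): not a bridge. Count unchanged: 1.
  After removal, components: {0,1,2,3,4,5}
New component count: 1

Answer: 1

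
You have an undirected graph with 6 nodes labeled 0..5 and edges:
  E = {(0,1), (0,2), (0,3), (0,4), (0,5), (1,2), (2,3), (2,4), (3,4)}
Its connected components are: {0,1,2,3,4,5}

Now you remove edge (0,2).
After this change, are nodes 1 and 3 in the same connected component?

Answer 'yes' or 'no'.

Answer: yes

Derivation:
Initial components: {0,1,2,3,4,5}
Removing edge (0,2): not a bridge — component count unchanged at 1.
New components: {0,1,2,3,4,5}
Are 1 and 3 in the same component? yes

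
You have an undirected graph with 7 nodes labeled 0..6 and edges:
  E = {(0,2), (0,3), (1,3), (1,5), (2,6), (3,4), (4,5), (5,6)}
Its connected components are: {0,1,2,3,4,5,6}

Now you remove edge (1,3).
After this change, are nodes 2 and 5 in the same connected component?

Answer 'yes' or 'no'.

Answer: yes

Derivation:
Initial components: {0,1,2,3,4,5,6}
Removing edge (1,3): not a bridge — component count unchanged at 1.
New components: {0,1,2,3,4,5,6}
Are 2 and 5 in the same component? yes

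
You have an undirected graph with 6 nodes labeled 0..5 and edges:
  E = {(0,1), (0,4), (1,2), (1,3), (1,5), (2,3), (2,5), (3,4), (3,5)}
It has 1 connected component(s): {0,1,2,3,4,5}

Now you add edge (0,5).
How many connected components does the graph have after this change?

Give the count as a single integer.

Answer: 1

Derivation:
Initial component count: 1
Add (0,5): endpoints already in same component. Count unchanged: 1.
New component count: 1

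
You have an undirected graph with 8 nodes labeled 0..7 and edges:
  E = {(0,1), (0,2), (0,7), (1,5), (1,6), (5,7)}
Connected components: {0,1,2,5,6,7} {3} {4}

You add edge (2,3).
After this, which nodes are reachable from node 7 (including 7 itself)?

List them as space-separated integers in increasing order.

Answer: 0 1 2 3 5 6 7

Derivation:
Before: nodes reachable from 7: {0,1,2,5,6,7}
Adding (2,3): merges 7's component with another. Reachability grows.
After: nodes reachable from 7: {0,1,2,3,5,6,7}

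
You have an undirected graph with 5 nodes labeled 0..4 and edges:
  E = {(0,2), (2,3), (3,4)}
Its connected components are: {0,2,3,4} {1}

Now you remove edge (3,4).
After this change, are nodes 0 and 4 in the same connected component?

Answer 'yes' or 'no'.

Answer: no

Derivation:
Initial components: {0,2,3,4} {1}
Removing edge (3,4): it was a bridge — component count 2 -> 3.
New components: {0,2,3} {1} {4}
Are 0 and 4 in the same component? no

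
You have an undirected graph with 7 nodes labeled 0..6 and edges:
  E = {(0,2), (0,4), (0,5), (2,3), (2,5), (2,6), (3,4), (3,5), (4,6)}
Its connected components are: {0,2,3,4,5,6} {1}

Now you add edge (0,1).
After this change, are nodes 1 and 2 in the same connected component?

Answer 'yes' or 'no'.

Answer: yes

Derivation:
Initial components: {0,2,3,4,5,6} {1}
Adding edge (0,1): merges {0,2,3,4,5,6} and {1}.
New components: {0,1,2,3,4,5,6}
Are 1 and 2 in the same component? yes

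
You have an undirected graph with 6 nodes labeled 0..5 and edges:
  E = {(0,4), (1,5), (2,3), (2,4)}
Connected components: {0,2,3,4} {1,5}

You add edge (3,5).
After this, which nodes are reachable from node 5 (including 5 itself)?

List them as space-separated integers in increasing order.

Before: nodes reachable from 5: {1,5}
Adding (3,5): merges 5's component with another. Reachability grows.
After: nodes reachable from 5: {0,1,2,3,4,5}

Answer: 0 1 2 3 4 5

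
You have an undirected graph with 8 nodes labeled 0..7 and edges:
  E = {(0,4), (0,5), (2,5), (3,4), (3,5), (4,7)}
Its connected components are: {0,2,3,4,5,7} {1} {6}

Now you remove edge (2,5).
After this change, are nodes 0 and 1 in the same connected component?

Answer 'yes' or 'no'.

Initial components: {0,2,3,4,5,7} {1} {6}
Removing edge (2,5): it was a bridge — component count 3 -> 4.
New components: {0,3,4,5,7} {1} {2} {6}
Are 0 and 1 in the same component? no

Answer: no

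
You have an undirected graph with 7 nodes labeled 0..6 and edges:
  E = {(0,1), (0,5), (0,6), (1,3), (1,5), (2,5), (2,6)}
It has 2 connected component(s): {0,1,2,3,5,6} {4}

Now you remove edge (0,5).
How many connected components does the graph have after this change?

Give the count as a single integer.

Answer: 2

Derivation:
Initial component count: 2
Remove (0,5): not a bridge. Count unchanged: 2.
  After removal, components: {0,1,2,3,5,6} {4}
New component count: 2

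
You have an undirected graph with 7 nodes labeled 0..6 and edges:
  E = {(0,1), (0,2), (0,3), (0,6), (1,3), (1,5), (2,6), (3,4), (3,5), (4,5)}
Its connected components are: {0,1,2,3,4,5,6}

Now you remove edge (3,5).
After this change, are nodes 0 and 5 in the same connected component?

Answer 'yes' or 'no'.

Initial components: {0,1,2,3,4,5,6}
Removing edge (3,5): not a bridge — component count unchanged at 1.
New components: {0,1,2,3,4,5,6}
Are 0 and 5 in the same component? yes

Answer: yes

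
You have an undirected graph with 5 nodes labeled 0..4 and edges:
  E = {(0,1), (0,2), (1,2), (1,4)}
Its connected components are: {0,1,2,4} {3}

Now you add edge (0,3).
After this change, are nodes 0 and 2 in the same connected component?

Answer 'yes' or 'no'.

Initial components: {0,1,2,4} {3}
Adding edge (0,3): merges {0,1,2,4} and {3}.
New components: {0,1,2,3,4}
Are 0 and 2 in the same component? yes

Answer: yes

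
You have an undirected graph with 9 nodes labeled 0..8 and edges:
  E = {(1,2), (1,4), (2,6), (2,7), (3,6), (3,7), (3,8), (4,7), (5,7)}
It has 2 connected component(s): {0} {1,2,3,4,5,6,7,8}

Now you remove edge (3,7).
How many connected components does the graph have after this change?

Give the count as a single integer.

Initial component count: 2
Remove (3,7): not a bridge. Count unchanged: 2.
  After removal, components: {0} {1,2,3,4,5,6,7,8}
New component count: 2

Answer: 2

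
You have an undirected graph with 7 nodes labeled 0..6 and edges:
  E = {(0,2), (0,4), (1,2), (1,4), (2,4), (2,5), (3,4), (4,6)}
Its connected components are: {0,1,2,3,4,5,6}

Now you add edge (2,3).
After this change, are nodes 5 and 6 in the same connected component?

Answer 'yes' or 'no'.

Answer: yes

Derivation:
Initial components: {0,1,2,3,4,5,6}
Adding edge (2,3): both already in same component {0,1,2,3,4,5,6}. No change.
New components: {0,1,2,3,4,5,6}
Are 5 and 6 in the same component? yes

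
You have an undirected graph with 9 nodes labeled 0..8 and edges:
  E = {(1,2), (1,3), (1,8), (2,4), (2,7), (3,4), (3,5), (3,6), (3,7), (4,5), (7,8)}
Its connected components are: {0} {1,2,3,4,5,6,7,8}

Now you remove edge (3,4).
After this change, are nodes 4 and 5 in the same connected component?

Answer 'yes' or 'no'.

Answer: yes

Derivation:
Initial components: {0} {1,2,3,4,5,6,7,8}
Removing edge (3,4): not a bridge — component count unchanged at 2.
New components: {0} {1,2,3,4,5,6,7,8}
Are 4 and 5 in the same component? yes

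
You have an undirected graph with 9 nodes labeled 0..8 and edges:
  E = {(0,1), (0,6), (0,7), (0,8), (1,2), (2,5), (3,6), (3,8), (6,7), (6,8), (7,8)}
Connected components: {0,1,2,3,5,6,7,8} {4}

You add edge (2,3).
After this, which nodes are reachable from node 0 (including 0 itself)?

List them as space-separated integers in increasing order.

Answer: 0 1 2 3 5 6 7 8

Derivation:
Before: nodes reachable from 0: {0,1,2,3,5,6,7,8}
Adding (2,3): both endpoints already in same component. Reachability from 0 unchanged.
After: nodes reachable from 0: {0,1,2,3,5,6,7,8}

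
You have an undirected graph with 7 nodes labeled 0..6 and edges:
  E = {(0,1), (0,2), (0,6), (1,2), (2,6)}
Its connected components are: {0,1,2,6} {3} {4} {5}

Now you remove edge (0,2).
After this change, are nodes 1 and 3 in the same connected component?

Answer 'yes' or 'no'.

Initial components: {0,1,2,6} {3} {4} {5}
Removing edge (0,2): not a bridge — component count unchanged at 4.
New components: {0,1,2,6} {3} {4} {5}
Are 1 and 3 in the same component? no

Answer: no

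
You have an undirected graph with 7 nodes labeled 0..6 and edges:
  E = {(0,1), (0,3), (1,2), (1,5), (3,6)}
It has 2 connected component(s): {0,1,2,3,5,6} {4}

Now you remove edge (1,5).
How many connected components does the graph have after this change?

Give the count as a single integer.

Answer: 3

Derivation:
Initial component count: 2
Remove (1,5): it was a bridge. Count increases: 2 -> 3.
  After removal, components: {0,1,2,3,6} {4} {5}
New component count: 3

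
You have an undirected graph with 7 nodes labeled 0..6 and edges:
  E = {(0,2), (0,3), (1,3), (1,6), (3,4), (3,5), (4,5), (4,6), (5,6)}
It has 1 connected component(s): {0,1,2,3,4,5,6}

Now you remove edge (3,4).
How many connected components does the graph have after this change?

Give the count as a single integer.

Initial component count: 1
Remove (3,4): not a bridge. Count unchanged: 1.
  After removal, components: {0,1,2,3,4,5,6}
New component count: 1

Answer: 1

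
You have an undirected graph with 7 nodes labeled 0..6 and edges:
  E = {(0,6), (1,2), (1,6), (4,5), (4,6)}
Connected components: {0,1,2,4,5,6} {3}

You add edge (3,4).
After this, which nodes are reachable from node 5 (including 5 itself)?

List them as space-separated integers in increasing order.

Before: nodes reachable from 5: {0,1,2,4,5,6}
Adding (3,4): merges 5's component with another. Reachability grows.
After: nodes reachable from 5: {0,1,2,3,4,5,6}

Answer: 0 1 2 3 4 5 6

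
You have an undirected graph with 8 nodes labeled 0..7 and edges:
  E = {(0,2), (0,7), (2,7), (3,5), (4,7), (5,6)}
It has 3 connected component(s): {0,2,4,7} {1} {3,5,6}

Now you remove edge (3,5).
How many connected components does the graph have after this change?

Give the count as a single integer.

Initial component count: 3
Remove (3,5): it was a bridge. Count increases: 3 -> 4.
  After removal, components: {0,2,4,7} {1} {3} {5,6}
New component count: 4

Answer: 4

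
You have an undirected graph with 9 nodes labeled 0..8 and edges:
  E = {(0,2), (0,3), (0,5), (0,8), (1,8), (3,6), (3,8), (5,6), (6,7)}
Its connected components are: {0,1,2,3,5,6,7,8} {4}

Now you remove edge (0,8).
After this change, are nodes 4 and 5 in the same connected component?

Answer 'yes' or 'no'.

Answer: no

Derivation:
Initial components: {0,1,2,3,5,6,7,8} {4}
Removing edge (0,8): not a bridge — component count unchanged at 2.
New components: {0,1,2,3,5,6,7,8} {4}
Are 4 and 5 in the same component? no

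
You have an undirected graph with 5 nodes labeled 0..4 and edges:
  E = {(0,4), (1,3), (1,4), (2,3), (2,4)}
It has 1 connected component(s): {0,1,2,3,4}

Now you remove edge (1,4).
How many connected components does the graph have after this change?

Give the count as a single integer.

Answer: 1

Derivation:
Initial component count: 1
Remove (1,4): not a bridge. Count unchanged: 1.
  After removal, components: {0,1,2,3,4}
New component count: 1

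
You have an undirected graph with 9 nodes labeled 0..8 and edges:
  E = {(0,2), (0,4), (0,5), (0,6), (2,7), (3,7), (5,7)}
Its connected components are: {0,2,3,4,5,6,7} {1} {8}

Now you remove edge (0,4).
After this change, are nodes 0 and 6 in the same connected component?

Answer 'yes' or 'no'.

Initial components: {0,2,3,4,5,6,7} {1} {8}
Removing edge (0,4): it was a bridge — component count 3 -> 4.
New components: {0,2,3,5,6,7} {1} {4} {8}
Are 0 and 6 in the same component? yes

Answer: yes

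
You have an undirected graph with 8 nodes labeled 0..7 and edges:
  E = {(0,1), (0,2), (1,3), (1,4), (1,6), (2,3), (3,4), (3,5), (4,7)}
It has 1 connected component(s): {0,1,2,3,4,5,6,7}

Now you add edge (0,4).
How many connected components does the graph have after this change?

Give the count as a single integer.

Answer: 1

Derivation:
Initial component count: 1
Add (0,4): endpoints already in same component. Count unchanged: 1.
New component count: 1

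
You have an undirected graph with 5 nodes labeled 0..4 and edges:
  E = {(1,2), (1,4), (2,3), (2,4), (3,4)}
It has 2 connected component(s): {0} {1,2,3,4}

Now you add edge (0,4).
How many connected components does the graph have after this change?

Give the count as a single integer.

Answer: 1

Derivation:
Initial component count: 2
Add (0,4): merges two components. Count decreases: 2 -> 1.
New component count: 1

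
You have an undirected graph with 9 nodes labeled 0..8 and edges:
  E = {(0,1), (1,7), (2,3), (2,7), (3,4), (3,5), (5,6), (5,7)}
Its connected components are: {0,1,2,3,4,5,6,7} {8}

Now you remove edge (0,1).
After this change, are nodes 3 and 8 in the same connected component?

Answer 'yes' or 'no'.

Answer: no

Derivation:
Initial components: {0,1,2,3,4,5,6,7} {8}
Removing edge (0,1): it was a bridge — component count 2 -> 3.
New components: {0} {1,2,3,4,5,6,7} {8}
Are 3 and 8 in the same component? no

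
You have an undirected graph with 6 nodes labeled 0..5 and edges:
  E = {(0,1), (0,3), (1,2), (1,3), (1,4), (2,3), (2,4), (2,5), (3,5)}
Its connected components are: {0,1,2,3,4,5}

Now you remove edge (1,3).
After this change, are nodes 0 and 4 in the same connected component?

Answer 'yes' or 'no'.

Answer: yes

Derivation:
Initial components: {0,1,2,3,4,5}
Removing edge (1,3): not a bridge — component count unchanged at 1.
New components: {0,1,2,3,4,5}
Are 0 and 4 in the same component? yes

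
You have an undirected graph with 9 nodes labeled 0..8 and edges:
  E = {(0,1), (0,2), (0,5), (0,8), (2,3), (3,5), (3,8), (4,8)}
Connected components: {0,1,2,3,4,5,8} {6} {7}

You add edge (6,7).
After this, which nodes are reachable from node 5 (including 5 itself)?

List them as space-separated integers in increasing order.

Answer: 0 1 2 3 4 5 8

Derivation:
Before: nodes reachable from 5: {0,1,2,3,4,5,8}
Adding (6,7): merges two components, but neither contains 5. Reachability from 5 unchanged.
After: nodes reachable from 5: {0,1,2,3,4,5,8}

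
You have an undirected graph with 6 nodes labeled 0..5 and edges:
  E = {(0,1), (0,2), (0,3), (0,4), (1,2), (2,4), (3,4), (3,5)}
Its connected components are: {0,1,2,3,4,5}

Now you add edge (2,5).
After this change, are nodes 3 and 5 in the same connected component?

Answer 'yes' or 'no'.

Initial components: {0,1,2,3,4,5}
Adding edge (2,5): both already in same component {0,1,2,3,4,5}. No change.
New components: {0,1,2,3,4,5}
Are 3 and 5 in the same component? yes

Answer: yes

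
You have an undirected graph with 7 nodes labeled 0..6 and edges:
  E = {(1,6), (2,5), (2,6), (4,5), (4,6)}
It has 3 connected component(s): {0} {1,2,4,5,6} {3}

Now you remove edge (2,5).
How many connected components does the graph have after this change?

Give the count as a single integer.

Initial component count: 3
Remove (2,5): not a bridge. Count unchanged: 3.
  After removal, components: {0} {1,2,4,5,6} {3}
New component count: 3

Answer: 3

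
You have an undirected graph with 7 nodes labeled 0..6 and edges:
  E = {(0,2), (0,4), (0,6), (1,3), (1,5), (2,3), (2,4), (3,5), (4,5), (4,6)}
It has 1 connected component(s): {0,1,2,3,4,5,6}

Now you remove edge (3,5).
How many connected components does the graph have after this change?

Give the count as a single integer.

Initial component count: 1
Remove (3,5): not a bridge. Count unchanged: 1.
  After removal, components: {0,1,2,3,4,5,6}
New component count: 1

Answer: 1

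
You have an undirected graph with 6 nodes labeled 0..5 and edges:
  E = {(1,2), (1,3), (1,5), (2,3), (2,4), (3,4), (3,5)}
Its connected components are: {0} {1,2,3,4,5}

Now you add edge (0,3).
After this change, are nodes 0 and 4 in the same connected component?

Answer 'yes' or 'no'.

Answer: yes

Derivation:
Initial components: {0} {1,2,3,4,5}
Adding edge (0,3): merges {0} and {1,2,3,4,5}.
New components: {0,1,2,3,4,5}
Are 0 and 4 in the same component? yes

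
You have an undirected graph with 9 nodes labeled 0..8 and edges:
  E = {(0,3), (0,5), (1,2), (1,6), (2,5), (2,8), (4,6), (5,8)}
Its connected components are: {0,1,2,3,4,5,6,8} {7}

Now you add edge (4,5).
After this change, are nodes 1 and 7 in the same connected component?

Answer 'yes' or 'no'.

Initial components: {0,1,2,3,4,5,6,8} {7}
Adding edge (4,5): both already in same component {0,1,2,3,4,5,6,8}. No change.
New components: {0,1,2,3,4,5,6,8} {7}
Are 1 and 7 in the same component? no

Answer: no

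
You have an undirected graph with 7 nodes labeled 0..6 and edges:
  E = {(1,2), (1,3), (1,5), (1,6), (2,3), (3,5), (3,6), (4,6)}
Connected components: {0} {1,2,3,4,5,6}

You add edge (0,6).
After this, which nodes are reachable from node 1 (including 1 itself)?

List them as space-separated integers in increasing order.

Before: nodes reachable from 1: {1,2,3,4,5,6}
Adding (0,6): merges 1's component with another. Reachability grows.
After: nodes reachable from 1: {0,1,2,3,4,5,6}

Answer: 0 1 2 3 4 5 6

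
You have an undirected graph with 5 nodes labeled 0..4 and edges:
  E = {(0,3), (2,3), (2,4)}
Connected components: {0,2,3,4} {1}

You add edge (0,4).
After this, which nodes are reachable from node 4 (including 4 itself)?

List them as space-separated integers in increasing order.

Before: nodes reachable from 4: {0,2,3,4}
Adding (0,4): both endpoints already in same component. Reachability from 4 unchanged.
After: nodes reachable from 4: {0,2,3,4}

Answer: 0 2 3 4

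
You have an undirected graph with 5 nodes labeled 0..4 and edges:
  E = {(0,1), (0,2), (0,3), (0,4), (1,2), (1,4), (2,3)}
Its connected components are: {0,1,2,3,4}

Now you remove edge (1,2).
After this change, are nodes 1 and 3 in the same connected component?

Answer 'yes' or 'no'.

Initial components: {0,1,2,3,4}
Removing edge (1,2): not a bridge — component count unchanged at 1.
New components: {0,1,2,3,4}
Are 1 and 3 in the same component? yes

Answer: yes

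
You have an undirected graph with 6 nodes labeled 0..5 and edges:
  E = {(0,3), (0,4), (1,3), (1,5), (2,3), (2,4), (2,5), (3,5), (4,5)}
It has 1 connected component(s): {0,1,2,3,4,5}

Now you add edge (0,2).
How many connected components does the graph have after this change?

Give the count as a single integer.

Answer: 1

Derivation:
Initial component count: 1
Add (0,2): endpoints already in same component. Count unchanged: 1.
New component count: 1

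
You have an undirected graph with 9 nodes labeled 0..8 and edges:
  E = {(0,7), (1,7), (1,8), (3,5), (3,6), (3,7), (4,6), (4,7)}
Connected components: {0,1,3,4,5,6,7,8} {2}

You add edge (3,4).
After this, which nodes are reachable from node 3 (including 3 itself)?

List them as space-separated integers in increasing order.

Answer: 0 1 3 4 5 6 7 8

Derivation:
Before: nodes reachable from 3: {0,1,3,4,5,6,7,8}
Adding (3,4): both endpoints already in same component. Reachability from 3 unchanged.
After: nodes reachable from 3: {0,1,3,4,5,6,7,8}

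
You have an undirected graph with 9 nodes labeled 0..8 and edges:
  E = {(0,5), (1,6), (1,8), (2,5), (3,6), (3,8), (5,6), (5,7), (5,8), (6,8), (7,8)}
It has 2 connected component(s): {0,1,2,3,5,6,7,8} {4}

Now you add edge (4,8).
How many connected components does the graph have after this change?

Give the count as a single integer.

Initial component count: 2
Add (4,8): merges two components. Count decreases: 2 -> 1.
New component count: 1

Answer: 1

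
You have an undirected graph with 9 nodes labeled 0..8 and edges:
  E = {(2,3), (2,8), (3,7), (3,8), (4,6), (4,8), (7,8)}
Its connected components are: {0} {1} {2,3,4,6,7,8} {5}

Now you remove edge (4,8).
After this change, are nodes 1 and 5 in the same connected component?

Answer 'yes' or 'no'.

Initial components: {0} {1} {2,3,4,6,7,8} {5}
Removing edge (4,8): it was a bridge — component count 4 -> 5.
New components: {0} {1} {2,3,7,8} {4,6} {5}
Are 1 and 5 in the same component? no

Answer: no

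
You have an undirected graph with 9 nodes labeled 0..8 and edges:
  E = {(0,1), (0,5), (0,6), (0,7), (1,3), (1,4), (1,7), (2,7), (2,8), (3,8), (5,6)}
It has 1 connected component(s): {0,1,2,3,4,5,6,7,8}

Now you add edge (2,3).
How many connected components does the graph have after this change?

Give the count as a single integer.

Initial component count: 1
Add (2,3): endpoints already in same component. Count unchanged: 1.
New component count: 1

Answer: 1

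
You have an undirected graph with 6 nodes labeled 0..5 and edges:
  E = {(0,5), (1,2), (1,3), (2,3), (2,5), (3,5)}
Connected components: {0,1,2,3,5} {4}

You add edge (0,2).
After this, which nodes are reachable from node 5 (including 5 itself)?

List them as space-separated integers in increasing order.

Before: nodes reachable from 5: {0,1,2,3,5}
Adding (0,2): both endpoints already in same component. Reachability from 5 unchanged.
After: nodes reachable from 5: {0,1,2,3,5}

Answer: 0 1 2 3 5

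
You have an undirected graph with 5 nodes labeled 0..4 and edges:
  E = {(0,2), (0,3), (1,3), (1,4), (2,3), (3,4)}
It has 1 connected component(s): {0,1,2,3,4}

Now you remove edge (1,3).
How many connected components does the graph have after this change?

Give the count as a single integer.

Answer: 1

Derivation:
Initial component count: 1
Remove (1,3): not a bridge. Count unchanged: 1.
  After removal, components: {0,1,2,3,4}
New component count: 1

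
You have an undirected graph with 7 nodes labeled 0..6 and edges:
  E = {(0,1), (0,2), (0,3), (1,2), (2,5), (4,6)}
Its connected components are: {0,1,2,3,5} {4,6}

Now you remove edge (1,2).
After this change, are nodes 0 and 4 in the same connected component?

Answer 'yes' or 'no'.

Initial components: {0,1,2,3,5} {4,6}
Removing edge (1,2): not a bridge — component count unchanged at 2.
New components: {0,1,2,3,5} {4,6}
Are 0 and 4 in the same component? no

Answer: no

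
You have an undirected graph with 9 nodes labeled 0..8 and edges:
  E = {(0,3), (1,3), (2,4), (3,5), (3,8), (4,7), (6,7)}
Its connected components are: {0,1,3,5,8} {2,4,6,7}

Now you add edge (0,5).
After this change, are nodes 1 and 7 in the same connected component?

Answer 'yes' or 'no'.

Initial components: {0,1,3,5,8} {2,4,6,7}
Adding edge (0,5): both already in same component {0,1,3,5,8}. No change.
New components: {0,1,3,5,8} {2,4,6,7}
Are 1 and 7 in the same component? no

Answer: no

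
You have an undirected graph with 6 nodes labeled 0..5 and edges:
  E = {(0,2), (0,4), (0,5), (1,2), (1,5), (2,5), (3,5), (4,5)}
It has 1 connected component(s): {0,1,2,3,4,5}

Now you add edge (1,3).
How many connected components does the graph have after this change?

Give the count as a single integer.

Initial component count: 1
Add (1,3): endpoints already in same component. Count unchanged: 1.
New component count: 1

Answer: 1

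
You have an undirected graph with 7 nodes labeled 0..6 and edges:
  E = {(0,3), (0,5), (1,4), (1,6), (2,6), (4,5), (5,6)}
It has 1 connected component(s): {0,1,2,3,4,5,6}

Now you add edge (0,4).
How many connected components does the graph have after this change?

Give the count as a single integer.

Answer: 1

Derivation:
Initial component count: 1
Add (0,4): endpoints already in same component. Count unchanged: 1.
New component count: 1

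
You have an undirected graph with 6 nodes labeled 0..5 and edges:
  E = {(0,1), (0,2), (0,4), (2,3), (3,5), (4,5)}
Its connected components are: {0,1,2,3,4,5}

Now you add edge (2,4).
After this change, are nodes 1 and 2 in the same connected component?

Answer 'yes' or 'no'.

Initial components: {0,1,2,3,4,5}
Adding edge (2,4): both already in same component {0,1,2,3,4,5}. No change.
New components: {0,1,2,3,4,5}
Are 1 and 2 in the same component? yes

Answer: yes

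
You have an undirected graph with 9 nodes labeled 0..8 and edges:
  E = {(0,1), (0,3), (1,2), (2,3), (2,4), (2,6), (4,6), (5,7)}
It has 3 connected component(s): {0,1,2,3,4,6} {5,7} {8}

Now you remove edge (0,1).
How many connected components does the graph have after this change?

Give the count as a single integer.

Answer: 3

Derivation:
Initial component count: 3
Remove (0,1): not a bridge. Count unchanged: 3.
  After removal, components: {0,1,2,3,4,6} {5,7} {8}
New component count: 3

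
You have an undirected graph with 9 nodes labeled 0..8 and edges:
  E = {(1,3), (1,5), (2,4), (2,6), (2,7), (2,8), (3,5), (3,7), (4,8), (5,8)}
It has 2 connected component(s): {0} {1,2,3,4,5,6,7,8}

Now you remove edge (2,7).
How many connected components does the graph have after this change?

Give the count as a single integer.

Answer: 2

Derivation:
Initial component count: 2
Remove (2,7): not a bridge. Count unchanged: 2.
  After removal, components: {0} {1,2,3,4,5,6,7,8}
New component count: 2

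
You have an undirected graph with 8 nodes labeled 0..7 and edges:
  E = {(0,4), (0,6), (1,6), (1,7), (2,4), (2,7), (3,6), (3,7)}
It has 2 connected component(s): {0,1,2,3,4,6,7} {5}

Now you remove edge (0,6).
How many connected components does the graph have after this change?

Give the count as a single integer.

Answer: 2

Derivation:
Initial component count: 2
Remove (0,6): not a bridge. Count unchanged: 2.
  After removal, components: {0,1,2,3,4,6,7} {5}
New component count: 2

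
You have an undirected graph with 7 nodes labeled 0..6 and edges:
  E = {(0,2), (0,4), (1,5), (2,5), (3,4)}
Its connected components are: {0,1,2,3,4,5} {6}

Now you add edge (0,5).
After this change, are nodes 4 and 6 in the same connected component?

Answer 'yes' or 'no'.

Answer: no

Derivation:
Initial components: {0,1,2,3,4,5} {6}
Adding edge (0,5): both already in same component {0,1,2,3,4,5}. No change.
New components: {0,1,2,3,4,5} {6}
Are 4 and 6 in the same component? no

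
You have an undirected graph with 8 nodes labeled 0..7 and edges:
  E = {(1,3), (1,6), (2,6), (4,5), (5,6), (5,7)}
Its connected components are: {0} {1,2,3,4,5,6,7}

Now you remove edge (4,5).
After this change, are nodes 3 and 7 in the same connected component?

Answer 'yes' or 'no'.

Initial components: {0} {1,2,3,4,5,6,7}
Removing edge (4,5): it was a bridge — component count 2 -> 3.
New components: {0} {1,2,3,5,6,7} {4}
Are 3 and 7 in the same component? yes

Answer: yes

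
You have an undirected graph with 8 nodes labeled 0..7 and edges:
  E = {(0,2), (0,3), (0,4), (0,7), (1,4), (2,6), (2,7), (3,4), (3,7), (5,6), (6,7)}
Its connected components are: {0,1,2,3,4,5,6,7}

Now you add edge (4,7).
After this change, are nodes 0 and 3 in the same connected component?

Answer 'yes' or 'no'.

Answer: yes

Derivation:
Initial components: {0,1,2,3,4,5,6,7}
Adding edge (4,7): both already in same component {0,1,2,3,4,5,6,7}. No change.
New components: {0,1,2,3,4,5,6,7}
Are 0 and 3 in the same component? yes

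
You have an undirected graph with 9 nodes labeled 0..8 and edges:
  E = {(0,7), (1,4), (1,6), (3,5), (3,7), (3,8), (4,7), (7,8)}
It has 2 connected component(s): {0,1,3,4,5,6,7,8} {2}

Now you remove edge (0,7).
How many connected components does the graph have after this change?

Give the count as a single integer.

Answer: 3

Derivation:
Initial component count: 2
Remove (0,7): it was a bridge. Count increases: 2 -> 3.
  After removal, components: {0} {1,3,4,5,6,7,8} {2}
New component count: 3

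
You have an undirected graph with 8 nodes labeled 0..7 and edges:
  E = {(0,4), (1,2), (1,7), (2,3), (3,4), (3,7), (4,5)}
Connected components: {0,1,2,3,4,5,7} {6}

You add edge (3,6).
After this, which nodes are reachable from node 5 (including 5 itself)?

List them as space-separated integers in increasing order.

Answer: 0 1 2 3 4 5 6 7

Derivation:
Before: nodes reachable from 5: {0,1,2,3,4,5,7}
Adding (3,6): merges 5's component with another. Reachability grows.
After: nodes reachable from 5: {0,1,2,3,4,5,6,7}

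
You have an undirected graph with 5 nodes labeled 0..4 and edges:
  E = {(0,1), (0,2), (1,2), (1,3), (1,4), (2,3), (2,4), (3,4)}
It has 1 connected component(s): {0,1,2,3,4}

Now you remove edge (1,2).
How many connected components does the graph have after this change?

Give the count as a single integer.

Initial component count: 1
Remove (1,2): not a bridge. Count unchanged: 1.
  After removal, components: {0,1,2,3,4}
New component count: 1

Answer: 1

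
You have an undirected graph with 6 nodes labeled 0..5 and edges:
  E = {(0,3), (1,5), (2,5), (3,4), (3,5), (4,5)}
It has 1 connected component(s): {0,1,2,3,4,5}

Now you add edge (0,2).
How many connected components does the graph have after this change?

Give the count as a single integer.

Initial component count: 1
Add (0,2): endpoints already in same component. Count unchanged: 1.
New component count: 1

Answer: 1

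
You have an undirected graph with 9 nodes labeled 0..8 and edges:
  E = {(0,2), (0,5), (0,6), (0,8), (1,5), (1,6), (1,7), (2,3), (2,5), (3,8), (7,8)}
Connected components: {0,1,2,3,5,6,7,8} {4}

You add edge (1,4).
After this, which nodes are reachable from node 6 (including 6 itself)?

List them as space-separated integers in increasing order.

Before: nodes reachable from 6: {0,1,2,3,5,6,7,8}
Adding (1,4): merges 6's component with another. Reachability grows.
After: nodes reachable from 6: {0,1,2,3,4,5,6,7,8}

Answer: 0 1 2 3 4 5 6 7 8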